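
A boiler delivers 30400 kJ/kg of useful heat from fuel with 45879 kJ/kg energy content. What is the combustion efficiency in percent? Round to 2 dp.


Efficiency = (Q_useful / Q_fuel) * 100
Efficiency = (30400 / 45879) * 100
Efficiency = 0.6626 * 100 = 66.26%


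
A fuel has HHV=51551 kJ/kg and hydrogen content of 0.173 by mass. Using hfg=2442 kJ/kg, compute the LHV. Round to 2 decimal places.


LHV = HHV - hfg * 9 * H
Water correction = 2442 * 9 * 0.173 = 3802.194 kJ/kg
LHV = 51551 - 3802.194 = 47748.81 kJ/kg


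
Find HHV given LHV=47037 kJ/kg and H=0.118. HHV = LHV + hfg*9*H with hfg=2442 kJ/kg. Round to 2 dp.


HHV = LHV + hfg * 9 * H
Water addition = 2442 * 9 * 0.118 = 2593.404 kJ/kg
HHV = 47037 + 2593.404 = 49630.40 kJ/kg


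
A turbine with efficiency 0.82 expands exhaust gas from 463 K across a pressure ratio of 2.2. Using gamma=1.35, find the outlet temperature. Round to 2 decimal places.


T_out = T_in * (1 - eta * (1 - PR^(-(gamma-1)/gamma)))
Exponent = -(1.35-1)/1.35 = -0.25925926
PR^exp = 2.2^(-0.25925926) = 0.81512413
Factor = 1 - 0.82*(1 - 0.81512413) = 0.84840179
T_out = 463 * 0.84840179 = 392.81 K


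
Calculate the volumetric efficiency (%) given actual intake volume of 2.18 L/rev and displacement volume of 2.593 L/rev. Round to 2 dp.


eta_v = (V_actual / V_disp) * 100
Ratio = 2.18 / 2.593 = 0.8407
eta_v = 0.8407 * 100 = 84.07%


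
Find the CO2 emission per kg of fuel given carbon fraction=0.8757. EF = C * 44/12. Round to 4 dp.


EF = C_frac * (M_CO2 / M_C)
EF = 0.8757 * (44/12)
EF = 0.8757 * 3.666667 = 3.2109 kg_CO2/kg_fuel


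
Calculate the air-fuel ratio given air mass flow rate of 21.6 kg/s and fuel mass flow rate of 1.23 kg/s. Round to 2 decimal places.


AFR = m_air / m_fuel
AFR = 21.6 / 1.23 = 17.56


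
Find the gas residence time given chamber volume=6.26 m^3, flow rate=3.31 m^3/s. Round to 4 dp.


tau = V / Q_flow
tau = 6.26 / 3.31 = 1.8912 s


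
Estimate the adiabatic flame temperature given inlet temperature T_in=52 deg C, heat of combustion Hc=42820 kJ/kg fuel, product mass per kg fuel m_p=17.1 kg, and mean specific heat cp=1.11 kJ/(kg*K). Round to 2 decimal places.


T_ad = T_in + Hc / (m_p * cp)
Denominator = 17.1 * 1.11 = 18.9810
Temperature rise = 42820 / 18.9810 = 2255.94 K
T_ad = 52 + 2255.94 = 2307.94 deg C


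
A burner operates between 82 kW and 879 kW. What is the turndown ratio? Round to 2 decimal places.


TDR = Q_max / Q_min
TDR = 879 / 82 = 10.72


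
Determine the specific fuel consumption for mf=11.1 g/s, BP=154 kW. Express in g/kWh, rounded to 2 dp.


SFC = (mf / BP) * 3600
Rate = 11.1 / 154 = 0.072078 g/(s*kW)
SFC = 0.072078 * 3600 = 259.48 g/kWh


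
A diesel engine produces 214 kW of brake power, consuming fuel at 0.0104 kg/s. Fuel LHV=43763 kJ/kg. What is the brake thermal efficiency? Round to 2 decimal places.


eta_BTE = (BP / (mf * LHV)) * 100
Denominator = 0.0104 * 43763 = 455.1352 kW
eta_BTE = (214 / 455.1352) * 100 = 47.02%


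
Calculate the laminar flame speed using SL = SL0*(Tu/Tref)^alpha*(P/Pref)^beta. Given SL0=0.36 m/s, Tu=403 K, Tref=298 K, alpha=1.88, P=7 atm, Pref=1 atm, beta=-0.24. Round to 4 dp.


SL = SL0 * (Tu/Tref)^alpha * (P/Pref)^beta
T ratio = 403/298 = 1.35234899
(T ratio)^alpha = 1.35234899^1.88 = 1.763790
(P/Pref)^beta = 7^(-0.24) = 0.626869
SL = 0.36 * 1.763790 * 0.626869 = 0.3980 m/s


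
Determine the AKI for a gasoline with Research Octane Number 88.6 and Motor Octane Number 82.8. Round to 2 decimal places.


AKI = (RON + MON) / 2
AKI = (88.6 + 82.8) / 2
AKI = 171.4 / 2 = 85.70


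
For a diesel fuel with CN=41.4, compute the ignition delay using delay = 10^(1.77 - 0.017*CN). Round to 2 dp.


delay = 10^(1.77 - 0.017*CN)
Exponent = 1.77 - 0.017*41.4 = 1.0662
delay = 10^1.0662 = 11.65 ms


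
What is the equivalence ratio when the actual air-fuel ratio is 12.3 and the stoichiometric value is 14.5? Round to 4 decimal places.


phi = AFR_stoich / AFR_actual
phi = 14.5 / 12.3 = 1.1789


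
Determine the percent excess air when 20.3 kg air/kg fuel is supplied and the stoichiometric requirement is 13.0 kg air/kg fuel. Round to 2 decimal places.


Excess air = actual - stoichiometric = 20.3 - 13.0 = 7.30 kg/kg fuel
Excess air % = (excess / stoich) * 100 = (7.30 / 13.0) * 100 = 56.15%


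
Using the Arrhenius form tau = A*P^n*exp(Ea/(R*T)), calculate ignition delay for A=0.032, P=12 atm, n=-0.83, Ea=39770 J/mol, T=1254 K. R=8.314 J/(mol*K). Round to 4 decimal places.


tau = A * P^n * exp(Ea/(R*T))
P^n = 12^(-0.83) = 0.12713923
Ea/(R*T) = 39770/(8.314*1254) = 3.814591
exp(Ea/(R*T)) = 45.358223
tau = 0.032 * 0.12713923 * 45.358223 = 0.1845 ms


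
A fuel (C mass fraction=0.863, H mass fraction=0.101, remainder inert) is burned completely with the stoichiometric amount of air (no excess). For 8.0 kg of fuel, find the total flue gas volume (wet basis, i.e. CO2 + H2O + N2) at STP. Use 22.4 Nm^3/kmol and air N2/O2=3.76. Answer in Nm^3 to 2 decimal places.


Per kg fuel: CO2 = (C/12 kmol)*22.4 = (0.863/12)*22.4 = 1.61093 Nm^3
Per kg fuel: H2O = (H/2 kmol)*22.4 = (0.101/2)*22.4 = 1.13120 Nm^3
O2 needed per kg fuel = C/12 + H/4 = 0.863/12 + 0.101/4 = 0.09716667 kmol
Per kg fuel: N2 = O2*3.76*22.4 = 0.09716667*3.76*22.4 = 8.18377 Nm^3
Total per kg = 1.61093 + 1.13120 + 8.18377 = 10.92590 Nm^3
Total = 10.92590 * 8.0 = 87.41 Nm^3


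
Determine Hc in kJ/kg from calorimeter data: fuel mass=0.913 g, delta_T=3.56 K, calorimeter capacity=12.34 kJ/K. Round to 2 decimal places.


Hc = C_cal * delta_T / m_fuel
Q_released = 12.34 * 3.56 = 43.9304 kJ
m_fuel = 0.913 g = 0.913/1000 kg = 0.000913 kg
Hc = 43.9304 / 0.000913 = 48116.54 kJ/kg


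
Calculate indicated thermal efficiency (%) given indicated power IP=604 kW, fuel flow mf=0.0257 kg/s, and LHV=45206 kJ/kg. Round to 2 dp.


eta_ith = (IP / (mf * LHV)) * 100
Denominator = 0.0257 * 45206 = 1161.7942 kW
eta_ith = (604 / 1161.7942) * 100 = 51.99%


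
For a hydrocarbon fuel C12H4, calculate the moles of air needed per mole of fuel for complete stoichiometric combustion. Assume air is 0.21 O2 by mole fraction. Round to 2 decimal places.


Balanced combustion: C12H4 + 13 O2 -> 12 CO2 + 2 H2O
O2 needed = C + H/4 = 12 + 4/4 = 13.00 moles
Air moles = O2 / 0.21 = 13.00 / 0.21 = 61.90 moles air


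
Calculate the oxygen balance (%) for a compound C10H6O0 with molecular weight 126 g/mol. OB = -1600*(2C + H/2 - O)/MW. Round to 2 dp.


OB = -1600 * (2C + H/2 - O) / MW
Inner = 2*10 + 6/2 - 0 = 23.00
OB = -1600 * 23.00 / 126 = -292.06%


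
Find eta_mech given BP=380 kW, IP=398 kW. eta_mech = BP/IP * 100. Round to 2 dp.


eta_mech = (BP / IP) * 100
Ratio = 380 / 398 = 0.9548
eta_mech = 0.9548 * 100 = 95.48%


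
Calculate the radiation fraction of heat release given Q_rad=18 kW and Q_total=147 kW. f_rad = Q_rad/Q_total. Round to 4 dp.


f_rad = Q_rad / Q_total
f_rad = 18 / 147 = 0.1224


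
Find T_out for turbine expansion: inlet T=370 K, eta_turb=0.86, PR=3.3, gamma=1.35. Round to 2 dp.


T_out = T_in * (1 - eta * (1 - PR^(-(gamma-1)/gamma)))
Exponent = -(1.35-1)/1.35 = -0.25925926
PR^exp = 3.3^(-0.25925926) = 0.73378775
Factor = 1 - 0.86*(1 - 0.73378775) = 0.77105747
T_out = 370 * 0.77105747 = 285.29 K


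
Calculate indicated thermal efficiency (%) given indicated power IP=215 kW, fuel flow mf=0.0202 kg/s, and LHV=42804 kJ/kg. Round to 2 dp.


eta_ith = (IP / (mf * LHV)) * 100
Denominator = 0.0202 * 42804 = 864.6408 kW
eta_ith = (215 / 864.6408) * 100 = 24.87%


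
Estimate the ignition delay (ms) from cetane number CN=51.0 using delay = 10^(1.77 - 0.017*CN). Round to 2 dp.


delay = 10^(1.77 - 0.017*CN)
Exponent = 1.77 - 0.017*51.0 = 0.9030
delay = 10^0.9030 = 8.00 ms


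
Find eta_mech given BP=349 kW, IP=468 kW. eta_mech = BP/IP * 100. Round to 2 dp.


eta_mech = (BP / IP) * 100
Ratio = 349 / 468 = 0.7457
eta_mech = 0.7457 * 100 = 74.57%


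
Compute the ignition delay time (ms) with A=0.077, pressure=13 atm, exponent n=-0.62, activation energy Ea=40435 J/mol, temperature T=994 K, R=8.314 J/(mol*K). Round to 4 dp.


tau = A * P^n * exp(Ea/(R*T))
P^n = 13^(-0.62) = 0.20387084
Ea/(R*T) = 40435/(8.314*994) = 4.892840
exp(Ea/(R*T)) = 133.331742
tau = 0.077 * 0.20387084 * 133.331742 = 2.0930 ms


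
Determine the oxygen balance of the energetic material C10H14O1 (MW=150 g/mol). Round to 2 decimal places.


OB = -1600 * (2C + H/2 - O) / MW
Inner = 2*10 + 14/2 - 1 = 26.00
OB = -1600 * 26.00 / 150 = -277.33%


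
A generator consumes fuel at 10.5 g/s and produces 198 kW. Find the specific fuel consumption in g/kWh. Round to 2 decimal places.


SFC = (mf / BP) * 3600
Rate = 10.5 / 198 = 0.053030 g/(s*kW)
SFC = 0.053030 * 3600 = 190.91 g/kWh


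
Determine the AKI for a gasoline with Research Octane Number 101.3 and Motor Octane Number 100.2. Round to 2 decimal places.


AKI = (RON + MON) / 2
AKI = (101.3 + 100.2) / 2
AKI = 201.5 / 2 = 100.75


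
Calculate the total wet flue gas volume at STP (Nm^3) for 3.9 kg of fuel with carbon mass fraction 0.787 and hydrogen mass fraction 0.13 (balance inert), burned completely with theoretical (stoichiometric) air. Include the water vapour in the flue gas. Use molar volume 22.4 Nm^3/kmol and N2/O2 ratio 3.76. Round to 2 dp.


Per kg fuel: CO2 = (C/12 kmol)*22.4 = (0.787/12)*22.4 = 1.46907 Nm^3
Per kg fuel: H2O = (H/2 kmol)*22.4 = (0.13/2)*22.4 = 1.45600 Nm^3
O2 needed per kg fuel = C/12 + H/4 = 0.787/12 + 0.13/4 = 0.09808333 kmol
Per kg fuel: N2 = O2*3.76*22.4 = 0.09808333*3.76*22.4 = 8.26097 Nm^3
Total per kg = 1.46907 + 1.45600 + 8.26097 = 11.18604 Nm^3
Total = 11.18604 * 3.9 = 43.63 Nm^3


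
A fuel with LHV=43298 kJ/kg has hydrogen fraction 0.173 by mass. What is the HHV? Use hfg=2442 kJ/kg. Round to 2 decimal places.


HHV = LHV + hfg * 9 * H
Water addition = 2442 * 9 * 0.173 = 3802.194 kJ/kg
HHV = 43298 + 3802.194 = 47100.19 kJ/kg


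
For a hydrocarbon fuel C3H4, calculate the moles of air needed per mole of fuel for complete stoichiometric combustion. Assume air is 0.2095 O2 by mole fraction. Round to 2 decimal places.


Balanced combustion: C3H4 + 4 O2 -> 3 CO2 + 2 H2O
O2 needed = C + H/4 = 3 + 4/4 = 4.00 moles
Air moles = O2 / 0.2095 = 4.00 / 0.2095 = 19.09 moles air


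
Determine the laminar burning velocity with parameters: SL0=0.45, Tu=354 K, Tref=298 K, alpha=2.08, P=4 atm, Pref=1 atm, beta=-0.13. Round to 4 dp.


SL = SL0 * (Tu/Tref)^alpha * (P/Pref)^beta
T ratio = 354/298 = 1.18791946
(T ratio)^alpha = 1.18791946^2.08 = 1.430728
(P/Pref)^beta = 4^(-0.13) = 0.835088
SL = 0.45 * 1.430728 * 0.835088 = 0.5377 m/s


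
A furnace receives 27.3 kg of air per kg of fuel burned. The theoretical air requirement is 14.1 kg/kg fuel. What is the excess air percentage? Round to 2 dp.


Excess air = actual - stoichiometric = 27.3 - 14.1 = 13.20 kg/kg fuel
Excess air % = (excess / stoich) * 100 = (13.20 / 14.1) * 100 = 93.62%


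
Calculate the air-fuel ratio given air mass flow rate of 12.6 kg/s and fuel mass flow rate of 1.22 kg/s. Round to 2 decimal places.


AFR = m_air / m_fuel
AFR = 12.6 / 1.22 = 10.33


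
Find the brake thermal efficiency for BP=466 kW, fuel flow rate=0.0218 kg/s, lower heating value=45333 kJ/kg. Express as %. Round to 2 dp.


eta_BTE = (BP / (mf * LHV)) * 100
Denominator = 0.0218 * 45333 = 988.2594 kW
eta_BTE = (466 / 988.2594) * 100 = 47.15%


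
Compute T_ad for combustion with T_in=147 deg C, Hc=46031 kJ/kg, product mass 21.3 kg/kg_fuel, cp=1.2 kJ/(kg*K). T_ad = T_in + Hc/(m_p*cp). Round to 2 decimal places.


T_ad = T_in + Hc / (m_p * cp)
Denominator = 21.3 * 1.2 = 25.5600
Temperature rise = 46031 / 25.5600 = 1800.90 K
T_ad = 147 + 1800.90 = 1947.90 deg C


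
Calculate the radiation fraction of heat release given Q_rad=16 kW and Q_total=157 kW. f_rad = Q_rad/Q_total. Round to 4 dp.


f_rad = Q_rad / Q_total
f_rad = 16 / 157 = 0.1019


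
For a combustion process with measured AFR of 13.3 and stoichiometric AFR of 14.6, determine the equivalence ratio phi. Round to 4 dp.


phi = AFR_stoich / AFR_actual
phi = 14.6 / 13.3 = 1.0977


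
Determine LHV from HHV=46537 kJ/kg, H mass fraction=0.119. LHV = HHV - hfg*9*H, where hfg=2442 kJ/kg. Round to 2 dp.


LHV = HHV - hfg * 9 * H
Water correction = 2442 * 9 * 0.119 = 2615.382 kJ/kg
LHV = 46537 - 2615.382 = 43921.62 kJ/kg


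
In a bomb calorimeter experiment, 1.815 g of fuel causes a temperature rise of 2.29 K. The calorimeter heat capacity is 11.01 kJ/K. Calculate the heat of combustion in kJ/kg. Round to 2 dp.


Hc = C_cal * delta_T / m_fuel
Q_released = 11.01 * 2.29 = 25.2129 kJ
m_fuel = 1.815 g = 1.815/1000 kg = 0.001815 kg
Hc = 25.2129 / 0.001815 = 13891.40 kJ/kg


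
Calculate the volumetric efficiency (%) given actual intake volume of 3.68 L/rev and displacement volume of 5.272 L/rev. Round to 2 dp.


eta_v = (V_actual / V_disp) * 100
Ratio = 3.68 / 5.272 = 0.6980
eta_v = 0.6980 * 100 = 69.80%


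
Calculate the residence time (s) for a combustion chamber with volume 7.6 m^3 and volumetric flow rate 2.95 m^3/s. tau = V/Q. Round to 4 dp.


tau = V / Q_flow
tau = 7.6 / 2.95 = 2.5763 s


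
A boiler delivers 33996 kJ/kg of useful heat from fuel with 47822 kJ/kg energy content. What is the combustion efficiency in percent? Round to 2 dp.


Efficiency = (Q_useful / Q_fuel) * 100
Efficiency = (33996 / 47822) * 100
Efficiency = 0.7109 * 100 = 71.09%


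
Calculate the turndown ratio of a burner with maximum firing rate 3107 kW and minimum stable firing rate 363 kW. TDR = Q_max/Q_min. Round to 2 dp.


TDR = Q_max / Q_min
TDR = 3107 / 363 = 8.56


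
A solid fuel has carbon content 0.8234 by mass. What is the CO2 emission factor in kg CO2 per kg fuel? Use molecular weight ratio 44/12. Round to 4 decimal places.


EF = C_frac * (M_CO2 / M_C)
EF = 0.8234 * (44/12)
EF = 0.8234 * 3.666667 = 3.0191 kg_CO2/kg_fuel


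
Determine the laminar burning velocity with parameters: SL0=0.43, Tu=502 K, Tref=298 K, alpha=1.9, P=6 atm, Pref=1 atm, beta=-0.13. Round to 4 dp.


SL = SL0 * (Tu/Tref)^alpha * (P/Pref)^beta
T ratio = 502/298 = 1.68456376
(T ratio)^alpha = 1.68456376^1.9 = 2.693557
(P/Pref)^beta = 6^(-0.13) = 0.792210
SL = 0.43 * 2.693557 * 0.792210 = 0.9176 m/s


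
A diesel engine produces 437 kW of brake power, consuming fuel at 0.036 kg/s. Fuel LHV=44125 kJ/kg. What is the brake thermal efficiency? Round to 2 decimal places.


eta_BTE = (BP / (mf * LHV)) * 100
Denominator = 0.036 * 44125 = 1588.5000 kW
eta_BTE = (437 / 1588.5000) * 100 = 27.51%


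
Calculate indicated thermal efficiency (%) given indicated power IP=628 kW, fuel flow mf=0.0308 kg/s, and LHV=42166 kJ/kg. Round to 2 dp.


eta_ith = (IP / (mf * LHV)) * 100
Denominator = 0.0308 * 42166 = 1298.7128 kW
eta_ith = (628 / 1298.7128) * 100 = 48.36%


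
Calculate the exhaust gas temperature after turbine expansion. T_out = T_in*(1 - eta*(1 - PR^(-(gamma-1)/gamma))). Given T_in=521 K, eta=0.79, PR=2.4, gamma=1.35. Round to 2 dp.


T_out = T_in * (1 - eta * (1 - PR^(-(gamma-1)/gamma)))
Exponent = -(1.35-1)/1.35 = -0.25925926
PR^exp = 2.4^(-0.25925926) = 0.79694200
Factor = 1 - 0.79*(1 - 0.79694200) = 0.83958418
T_out = 521 * 0.83958418 = 437.42 K


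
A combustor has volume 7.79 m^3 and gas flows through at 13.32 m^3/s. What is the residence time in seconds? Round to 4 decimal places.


tau = V / Q_flow
tau = 7.79 / 13.32 = 0.5848 s


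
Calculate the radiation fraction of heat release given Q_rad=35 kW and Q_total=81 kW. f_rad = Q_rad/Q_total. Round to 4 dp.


f_rad = Q_rad / Q_total
f_rad = 35 / 81 = 0.4321


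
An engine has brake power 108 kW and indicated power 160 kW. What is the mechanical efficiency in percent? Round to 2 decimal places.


eta_mech = (BP / IP) * 100
Ratio = 108 / 160 = 0.6750
eta_mech = 0.6750 * 100 = 67.50%


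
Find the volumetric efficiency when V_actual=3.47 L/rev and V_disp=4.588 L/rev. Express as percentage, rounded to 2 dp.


eta_v = (V_actual / V_disp) * 100
Ratio = 3.47 / 4.588 = 0.7563
eta_v = 0.7563 * 100 = 75.63%


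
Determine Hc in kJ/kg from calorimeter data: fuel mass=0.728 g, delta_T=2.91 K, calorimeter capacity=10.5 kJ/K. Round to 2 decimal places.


Hc = C_cal * delta_T / m_fuel
Q_released = 10.5 * 2.91 = 30.5550 kJ
m_fuel = 0.728 g = 0.728/1000 kg = 0.000728 kg
Hc = 30.5550 / 0.000728 = 41971.15 kJ/kg


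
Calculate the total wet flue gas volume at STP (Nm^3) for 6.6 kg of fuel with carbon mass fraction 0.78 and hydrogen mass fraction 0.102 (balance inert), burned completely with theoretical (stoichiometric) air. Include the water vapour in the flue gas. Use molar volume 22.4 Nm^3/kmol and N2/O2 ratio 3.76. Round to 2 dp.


Per kg fuel: CO2 = (C/12 kmol)*22.4 = (0.78/12)*22.4 = 1.45600 Nm^3
Per kg fuel: H2O = (H/2 kmol)*22.4 = (0.102/2)*22.4 = 1.14240 Nm^3
O2 needed per kg fuel = C/12 + H/4 = 0.78/12 + 0.102/4 = 0.09050000 kmol
Per kg fuel: N2 = O2*3.76*22.4 = 0.09050000*3.76*22.4 = 7.62227 Nm^3
Total per kg = 1.45600 + 1.14240 + 7.62227 = 10.22067 Nm^3
Total = 10.22067 * 6.6 = 67.46 Nm^3


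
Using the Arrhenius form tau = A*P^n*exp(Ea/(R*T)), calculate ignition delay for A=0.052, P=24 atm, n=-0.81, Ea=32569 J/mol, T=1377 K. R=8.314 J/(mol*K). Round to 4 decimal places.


tau = A * P^n * exp(Ea/(R*T))
P^n = 24^(-0.81) = 0.07621297
Ea/(R*T) = 32569/(8.314*1377) = 2.844857
exp(Ea/(R*T)) = 17.199102
tau = 0.052 * 0.07621297 * 17.199102 = 0.0682 ms


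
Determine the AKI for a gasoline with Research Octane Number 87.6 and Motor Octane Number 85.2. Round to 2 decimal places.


AKI = (RON + MON) / 2
AKI = (87.6 + 85.2) / 2
AKI = 172.8 / 2 = 86.40


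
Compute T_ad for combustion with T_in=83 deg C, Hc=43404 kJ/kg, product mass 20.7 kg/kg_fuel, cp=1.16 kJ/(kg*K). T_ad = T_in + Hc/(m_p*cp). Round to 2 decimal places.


T_ad = T_in + Hc / (m_p * cp)
Denominator = 20.7 * 1.16 = 24.0120
Temperature rise = 43404 / 24.0120 = 1807.60 K
T_ad = 83 + 1807.60 = 1890.60 deg C


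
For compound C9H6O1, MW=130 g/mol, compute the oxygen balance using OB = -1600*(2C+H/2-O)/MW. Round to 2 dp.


OB = -1600 * (2C + H/2 - O) / MW
Inner = 2*9 + 6/2 - 1 = 20.00
OB = -1600 * 20.00 / 130 = -246.15%


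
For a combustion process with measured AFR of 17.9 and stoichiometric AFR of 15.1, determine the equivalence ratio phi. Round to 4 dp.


phi = AFR_stoich / AFR_actual
phi = 15.1 / 17.9 = 0.8436


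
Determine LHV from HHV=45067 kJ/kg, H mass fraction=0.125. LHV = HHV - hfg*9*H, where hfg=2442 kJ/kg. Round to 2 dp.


LHV = HHV - hfg * 9 * H
Water correction = 2442 * 9 * 0.125 = 2747.250 kJ/kg
LHV = 45067 - 2747.250 = 42319.75 kJ/kg


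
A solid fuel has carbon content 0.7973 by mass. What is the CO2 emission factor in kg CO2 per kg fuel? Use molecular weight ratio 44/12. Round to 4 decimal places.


EF = C_frac * (M_CO2 / M_C)
EF = 0.7973 * (44/12)
EF = 0.7973 * 3.666667 = 2.9234 kg_CO2/kg_fuel


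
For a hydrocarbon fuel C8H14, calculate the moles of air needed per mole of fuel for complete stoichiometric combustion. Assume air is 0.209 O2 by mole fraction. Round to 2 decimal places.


Balanced combustion: C8H14 + 11.5 O2 -> 8 CO2 + 7 H2O
O2 needed = C + H/4 = 8 + 14/4 = 11.50 moles
Air moles = O2 / 0.209 = 11.50 / 0.209 = 55.02 moles air


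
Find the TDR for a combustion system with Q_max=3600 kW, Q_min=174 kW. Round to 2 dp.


TDR = Q_max / Q_min
TDR = 3600 / 174 = 20.69


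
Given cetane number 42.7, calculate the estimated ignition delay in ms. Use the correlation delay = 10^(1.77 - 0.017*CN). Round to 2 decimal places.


delay = 10^(1.77 - 0.017*CN)
Exponent = 1.77 - 0.017*42.7 = 1.0441
delay = 10^1.0441 = 11.07 ms


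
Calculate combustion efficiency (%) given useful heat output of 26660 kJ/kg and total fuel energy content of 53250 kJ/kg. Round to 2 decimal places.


Efficiency = (Q_useful / Q_fuel) * 100
Efficiency = (26660 / 53250) * 100
Efficiency = 0.5007 * 100 = 50.07%


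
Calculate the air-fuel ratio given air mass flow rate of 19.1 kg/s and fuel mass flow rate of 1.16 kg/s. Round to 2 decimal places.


AFR = m_air / m_fuel
AFR = 19.1 / 1.16 = 16.47


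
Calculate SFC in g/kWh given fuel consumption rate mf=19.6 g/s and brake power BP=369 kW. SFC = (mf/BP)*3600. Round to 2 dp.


SFC = (mf / BP) * 3600
Rate = 19.6 / 369 = 0.053117 g/(s*kW)
SFC = 0.053117 * 3600 = 191.22 g/kWh


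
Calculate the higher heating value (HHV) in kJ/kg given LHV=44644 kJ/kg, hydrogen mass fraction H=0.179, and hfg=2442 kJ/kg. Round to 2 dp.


HHV = LHV + hfg * 9 * H
Water addition = 2442 * 9 * 0.179 = 3934.062 kJ/kg
HHV = 44644 + 3934.062 = 48578.06 kJ/kg


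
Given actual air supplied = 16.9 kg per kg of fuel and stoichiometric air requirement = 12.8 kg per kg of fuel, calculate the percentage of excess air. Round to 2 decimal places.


Excess air = actual - stoichiometric = 16.9 - 12.8 = 4.10 kg/kg fuel
Excess air % = (excess / stoich) * 100 = (4.10 / 12.8) * 100 = 32.03%


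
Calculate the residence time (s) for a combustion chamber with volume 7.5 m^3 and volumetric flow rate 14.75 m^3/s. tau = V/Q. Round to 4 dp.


tau = V / Q_flow
tau = 7.5 / 14.75 = 0.5085 s


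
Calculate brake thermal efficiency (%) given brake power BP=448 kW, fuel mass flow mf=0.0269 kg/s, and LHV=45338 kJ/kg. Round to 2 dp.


eta_BTE = (BP / (mf * LHV)) * 100
Denominator = 0.0269 * 45338 = 1219.5922 kW
eta_BTE = (448 / 1219.5922) * 100 = 36.73%


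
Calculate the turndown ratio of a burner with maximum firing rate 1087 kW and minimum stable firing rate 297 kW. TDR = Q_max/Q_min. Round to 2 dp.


TDR = Q_max / Q_min
TDR = 1087 / 297 = 3.66


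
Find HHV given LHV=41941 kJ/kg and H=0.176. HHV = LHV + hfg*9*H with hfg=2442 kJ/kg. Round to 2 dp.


HHV = LHV + hfg * 9 * H
Water addition = 2442 * 9 * 0.176 = 3868.128 kJ/kg
HHV = 41941 + 3868.128 = 45809.13 kJ/kg


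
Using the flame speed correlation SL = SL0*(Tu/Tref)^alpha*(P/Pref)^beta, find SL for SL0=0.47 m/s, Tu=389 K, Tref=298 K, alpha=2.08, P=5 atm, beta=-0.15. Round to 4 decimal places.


SL = SL0 * (Tu/Tref)^alpha * (P/Pref)^beta
T ratio = 389/298 = 1.30536913
(T ratio)^alpha = 1.30536913^2.08 = 1.740706
(P/Pref)^beta = 5^(-0.15) = 0.785515
SL = 0.47 * 1.740706 * 0.785515 = 0.6427 m/s


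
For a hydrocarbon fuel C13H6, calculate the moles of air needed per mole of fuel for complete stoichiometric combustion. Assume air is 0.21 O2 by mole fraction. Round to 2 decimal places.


Balanced combustion: C13H6 + 14.5 O2 -> 13 CO2 + 3 H2O
O2 needed = C + H/4 = 13 + 6/4 = 14.50 moles
Air moles = O2 / 0.21 = 14.50 / 0.21 = 69.05 moles air


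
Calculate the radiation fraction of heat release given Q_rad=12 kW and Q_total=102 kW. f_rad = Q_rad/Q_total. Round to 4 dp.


f_rad = Q_rad / Q_total
f_rad = 12 / 102 = 0.1176


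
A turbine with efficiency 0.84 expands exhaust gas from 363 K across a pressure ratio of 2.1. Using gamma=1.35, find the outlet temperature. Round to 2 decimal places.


T_out = T_in * (1 - eta * (1 - PR^(-(gamma-1)/gamma)))
Exponent = -(1.35-1)/1.35 = -0.25925926
PR^exp = 2.1^(-0.25925926) = 0.82501466
Factor = 1 - 0.84*(1 - 0.82501466) = 0.85301231
T_out = 363 * 0.85301231 = 309.64 K


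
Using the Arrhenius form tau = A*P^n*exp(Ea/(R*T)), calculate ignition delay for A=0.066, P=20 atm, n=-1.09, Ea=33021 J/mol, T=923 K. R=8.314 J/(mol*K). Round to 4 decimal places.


tau = A * P^n * exp(Ea/(R*T))
P^n = 20^(-1.09) = 0.03818364
Ea/(R*T) = 33021/(8.314*923) = 4.303071
exp(Ea/(R*T)) = 73.926465
tau = 0.066 * 0.03818364 * 73.926465 = 0.1863 ms


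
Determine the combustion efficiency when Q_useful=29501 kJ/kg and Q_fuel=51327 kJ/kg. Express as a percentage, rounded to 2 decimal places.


Efficiency = (Q_useful / Q_fuel) * 100
Efficiency = (29501 / 51327) * 100
Efficiency = 0.5748 * 100 = 57.48%


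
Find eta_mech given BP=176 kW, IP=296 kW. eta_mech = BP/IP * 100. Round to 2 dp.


eta_mech = (BP / IP) * 100
Ratio = 176 / 296 = 0.5946
eta_mech = 0.5946 * 100 = 59.46%


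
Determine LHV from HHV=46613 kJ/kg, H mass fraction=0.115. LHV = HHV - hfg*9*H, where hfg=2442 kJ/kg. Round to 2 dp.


LHV = HHV - hfg * 9 * H
Water correction = 2442 * 9 * 0.115 = 2527.470 kJ/kg
LHV = 46613 - 2527.470 = 44085.53 kJ/kg


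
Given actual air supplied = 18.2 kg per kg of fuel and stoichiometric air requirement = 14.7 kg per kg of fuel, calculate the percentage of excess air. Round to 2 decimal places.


Excess air = actual - stoichiometric = 18.2 - 14.7 = 3.50 kg/kg fuel
Excess air % = (excess / stoich) * 100 = (3.50 / 14.7) * 100 = 23.81%


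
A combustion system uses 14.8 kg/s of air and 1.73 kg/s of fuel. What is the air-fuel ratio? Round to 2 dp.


AFR = m_air / m_fuel
AFR = 14.8 / 1.73 = 8.55


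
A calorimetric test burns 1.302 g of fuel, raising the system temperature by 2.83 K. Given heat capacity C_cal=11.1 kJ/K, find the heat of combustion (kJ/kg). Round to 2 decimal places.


Hc = C_cal * delta_T / m_fuel
Q_released = 11.1 * 2.83 = 31.4130 kJ
m_fuel = 1.302 g = 1.302/1000 kg = 0.001302 kg
Hc = 31.4130 / 0.001302 = 24126.73 kJ/kg


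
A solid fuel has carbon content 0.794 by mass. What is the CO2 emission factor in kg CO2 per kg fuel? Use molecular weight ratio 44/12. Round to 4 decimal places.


EF = C_frac * (M_CO2 / M_C)
EF = 0.794 * (44/12)
EF = 0.794 * 3.666667 = 2.9113 kg_CO2/kg_fuel


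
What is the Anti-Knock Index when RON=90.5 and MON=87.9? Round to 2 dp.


AKI = (RON + MON) / 2
AKI = (90.5 + 87.9) / 2
AKI = 178.4 / 2 = 89.20


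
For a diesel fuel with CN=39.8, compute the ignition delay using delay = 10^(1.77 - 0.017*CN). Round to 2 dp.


delay = 10^(1.77 - 0.017*CN)
Exponent = 1.77 - 0.017*39.8 = 1.0934
delay = 10^1.0934 = 12.40 ms


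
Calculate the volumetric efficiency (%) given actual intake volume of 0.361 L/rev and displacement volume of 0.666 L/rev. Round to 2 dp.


eta_v = (V_actual / V_disp) * 100
Ratio = 0.361 / 0.666 = 0.5420
eta_v = 0.5420 * 100 = 54.20%


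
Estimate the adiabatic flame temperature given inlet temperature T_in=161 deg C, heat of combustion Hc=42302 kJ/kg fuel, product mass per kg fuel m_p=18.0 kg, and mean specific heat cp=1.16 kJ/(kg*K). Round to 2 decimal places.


T_ad = T_in + Hc / (m_p * cp)
Denominator = 18.0 * 1.16 = 20.8800
Temperature rise = 42302 / 20.8800 = 2025.96 K
T_ad = 161 + 2025.96 = 2186.96 deg C


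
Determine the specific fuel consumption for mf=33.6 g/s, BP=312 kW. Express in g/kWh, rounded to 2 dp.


SFC = (mf / BP) * 3600
Rate = 33.6 / 312 = 0.107692 g/(s*kW)
SFC = 0.107692 * 3600 = 387.69 g/kWh


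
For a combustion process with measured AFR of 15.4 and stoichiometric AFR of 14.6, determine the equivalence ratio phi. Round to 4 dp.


phi = AFR_stoich / AFR_actual
phi = 14.6 / 15.4 = 0.9481


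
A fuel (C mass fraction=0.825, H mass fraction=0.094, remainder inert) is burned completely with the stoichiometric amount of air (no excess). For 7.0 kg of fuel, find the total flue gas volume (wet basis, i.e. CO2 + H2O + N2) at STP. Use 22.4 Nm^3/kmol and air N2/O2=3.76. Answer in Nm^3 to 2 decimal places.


Per kg fuel: CO2 = (C/12 kmol)*22.4 = (0.825/12)*22.4 = 1.54000 Nm^3
Per kg fuel: H2O = (H/2 kmol)*22.4 = (0.094/2)*22.4 = 1.05280 Nm^3
O2 needed per kg fuel = C/12 + H/4 = 0.825/12 + 0.094/4 = 0.09225000 kmol
Per kg fuel: N2 = O2*3.76*22.4 = 0.09225000*3.76*22.4 = 7.76966 Nm^3
Total per kg = 1.54000 + 1.05280 + 7.76966 = 10.36246 Nm^3
Total = 10.36246 * 7.0 = 72.54 Nm^3


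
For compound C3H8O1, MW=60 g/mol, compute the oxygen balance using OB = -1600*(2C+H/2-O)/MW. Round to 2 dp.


OB = -1600 * (2C + H/2 - O) / MW
Inner = 2*3 + 8/2 - 1 = 9.00
OB = -1600 * 9.00 / 60 = -240.00%


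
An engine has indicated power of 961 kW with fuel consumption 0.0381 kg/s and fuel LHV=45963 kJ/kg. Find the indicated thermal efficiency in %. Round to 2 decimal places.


eta_ith = (IP / (mf * LHV)) * 100
Denominator = 0.0381 * 45963 = 1751.1903 kW
eta_ith = (961 / 1751.1903) * 100 = 54.88%


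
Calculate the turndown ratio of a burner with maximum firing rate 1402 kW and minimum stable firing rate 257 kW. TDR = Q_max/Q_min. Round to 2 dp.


TDR = Q_max / Q_min
TDR = 1402 / 257 = 5.46


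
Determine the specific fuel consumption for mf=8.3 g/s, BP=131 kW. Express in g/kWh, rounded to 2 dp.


SFC = (mf / BP) * 3600
Rate = 8.3 / 131 = 0.063359 g/(s*kW)
SFC = 0.063359 * 3600 = 228.09 g/kWh


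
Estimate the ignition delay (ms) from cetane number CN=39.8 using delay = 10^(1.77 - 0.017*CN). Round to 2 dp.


delay = 10^(1.77 - 0.017*CN)
Exponent = 1.77 - 0.017*39.8 = 1.0934
delay = 10^1.0934 = 12.40 ms


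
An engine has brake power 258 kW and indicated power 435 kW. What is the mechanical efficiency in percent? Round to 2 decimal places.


eta_mech = (BP / IP) * 100
Ratio = 258 / 435 = 0.5931
eta_mech = 0.5931 * 100 = 59.31%


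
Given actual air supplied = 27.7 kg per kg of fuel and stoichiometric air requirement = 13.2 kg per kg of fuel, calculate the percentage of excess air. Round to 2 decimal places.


Excess air = actual - stoichiometric = 27.7 - 13.2 = 14.50 kg/kg fuel
Excess air % = (excess / stoich) * 100 = (14.50 / 13.2) * 100 = 109.85%


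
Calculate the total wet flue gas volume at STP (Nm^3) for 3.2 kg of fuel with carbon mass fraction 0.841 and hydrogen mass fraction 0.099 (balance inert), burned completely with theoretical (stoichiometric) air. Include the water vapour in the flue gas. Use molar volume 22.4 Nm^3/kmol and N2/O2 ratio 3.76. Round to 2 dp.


Per kg fuel: CO2 = (C/12 kmol)*22.4 = (0.841/12)*22.4 = 1.56987 Nm^3
Per kg fuel: H2O = (H/2 kmol)*22.4 = (0.099/2)*22.4 = 1.10880 Nm^3
O2 needed per kg fuel = C/12 + H/4 = 0.841/12 + 0.099/4 = 0.09483333 kmol
Per kg fuel: N2 = O2*3.76*22.4 = 0.09483333*3.76*22.4 = 7.98724 Nm^3
Total per kg = 1.56987 + 1.10880 + 7.98724 = 10.66591 Nm^3
Total = 10.66591 * 3.2 = 34.13 Nm^3


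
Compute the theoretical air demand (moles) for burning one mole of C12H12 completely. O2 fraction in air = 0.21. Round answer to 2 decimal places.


Balanced combustion: C12H12 + 15 O2 -> 12 CO2 + 6 H2O
O2 needed = C + H/4 = 12 + 12/4 = 15.00 moles
Air moles = O2 / 0.21 = 15.00 / 0.21 = 71.43 moles air


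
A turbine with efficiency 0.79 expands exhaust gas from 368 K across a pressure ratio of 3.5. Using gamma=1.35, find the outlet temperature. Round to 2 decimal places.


T_out = T_in * (1 - eta * (1 - PR^(-(gamma-1)/gamma)))
Exponent = -(1.35-1)/1.35 = -0.25925926
PR^exp = 3.5^(-0.25925926) = 0.72267881
Factor = 1 - 0.79*(1 - 0.72267881) = 0.78091626
T_out = 368 * 0.78091626 = 287.38 K


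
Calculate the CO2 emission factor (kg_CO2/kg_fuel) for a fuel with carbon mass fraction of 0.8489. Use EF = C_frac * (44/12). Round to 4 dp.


EF = C_frac * (M_CO2 / M_C)
EF = 0.8489 * (44/12)
EF = 0.8489 * 3.666667 = 3.1126 kg_CO2/kg_fuel


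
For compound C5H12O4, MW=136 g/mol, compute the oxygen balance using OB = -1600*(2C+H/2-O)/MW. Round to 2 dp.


OB = -1600 * (2C + H/2 - O) / MW
Inner = 2*5 + 12/2 - 4 = 12.00
OB = -1600 * 12.00 / 136 = -141.18%


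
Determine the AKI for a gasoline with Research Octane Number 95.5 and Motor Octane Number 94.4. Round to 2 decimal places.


AKI = (RON + MON) / 2
AKI = (95.5 + 94.4) / 2
AKI = 189.9 / 2 = 94.95


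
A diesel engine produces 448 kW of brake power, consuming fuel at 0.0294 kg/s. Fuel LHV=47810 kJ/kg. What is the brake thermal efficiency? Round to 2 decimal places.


eta_BTE = (BP / (mf * LHV)) * 100
Denominator = 0.0294 * 47810 = 1405.6140 kW
eta_BTE = (448 / 1405.6140) * 100 = 31.87%


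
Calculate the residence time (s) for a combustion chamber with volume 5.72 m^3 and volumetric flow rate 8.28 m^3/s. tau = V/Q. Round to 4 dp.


tau = V / Q_flow
tau = 5.72 / 8.28 = 0.6908 s


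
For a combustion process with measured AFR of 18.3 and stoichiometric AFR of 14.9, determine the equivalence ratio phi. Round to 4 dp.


phi = AFR_stoich / AFR_actual
phi = 14.9 / 18.3 = 0.8142


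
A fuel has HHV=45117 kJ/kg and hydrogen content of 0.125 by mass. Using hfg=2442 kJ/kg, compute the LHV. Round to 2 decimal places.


LHV = HHV - hfg * 9 * H
Water correction = 2442 * 9 * 0.125 = 2747.250 kJ/kg
LHV = 45117 - 2747.250 = 42369.75 kJ/kg


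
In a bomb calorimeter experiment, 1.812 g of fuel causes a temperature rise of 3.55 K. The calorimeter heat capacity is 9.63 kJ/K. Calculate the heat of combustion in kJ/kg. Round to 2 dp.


Hc = C_cal * delta_T / m_fuel
Q_released = 9.63 * 3.55 = 34.1865 kJ
m_fuel = 1.812 g = 1.812/1000 kg = 0.001812 kg
Hc = 34.1865 / 0.001812 = 18866.72 kJ/kg


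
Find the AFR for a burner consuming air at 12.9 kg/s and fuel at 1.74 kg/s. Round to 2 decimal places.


AFR = m_air / m_fuel
AFR = 12.9 / 1.74 = 7.41


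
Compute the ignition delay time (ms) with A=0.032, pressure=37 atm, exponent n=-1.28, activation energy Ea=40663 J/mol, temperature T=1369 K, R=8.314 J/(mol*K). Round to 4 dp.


tau = A * P^n * exp(Ea/(R*T))
P^n = 37^(-1.28) = 0.00983336
Ea/(R*T) = 40663/(8.314*1369) = 3.572613
exp(Ea/(R*T)) = 35.609512
tau = 0.032 * 0.00983336 * 35.609512 = 0.0112 ms


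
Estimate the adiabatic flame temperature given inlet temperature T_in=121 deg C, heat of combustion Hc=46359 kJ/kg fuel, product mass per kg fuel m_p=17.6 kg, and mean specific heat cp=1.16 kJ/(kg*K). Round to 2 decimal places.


T_ad = T_in + Hc / (m_p * cp)
Denominator = 17.6 * 1.16 = 20.4160
Temperature rise = 46359 / 20.4160 = 2270.72 K
T_ad = 121 + 2270.72 = 2391.72 deg C


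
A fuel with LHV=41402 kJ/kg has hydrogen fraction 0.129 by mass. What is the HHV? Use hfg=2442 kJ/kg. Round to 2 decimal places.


HHV = LHV + hfg * 9 * H
Water addition = 2442 * 9 * 0.129 = 2835.162 kJ/kg
HHV = 41402 + 2835.162 = 44237.16 kJ/kg


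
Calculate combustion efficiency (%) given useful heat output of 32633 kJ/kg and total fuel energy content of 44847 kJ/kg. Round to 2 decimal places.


Efficiency = (Q_useful / Q_fuel) * 100
Efficiency = (32633 / 44847) * 100
Efficiency = 0.7277 * 100 = 72.77%


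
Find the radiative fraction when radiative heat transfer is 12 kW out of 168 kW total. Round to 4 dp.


f_rad = Q_rad / Q_total
f_rad = 12 / 168 = 0.0714


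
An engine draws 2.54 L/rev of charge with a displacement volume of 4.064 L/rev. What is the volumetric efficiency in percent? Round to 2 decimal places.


eta_v = (V_actual / V_disp) * 100
Ratio = 2.54 / 4.064 = 0.6250
eta_v = 0.6250 * 100 = 62.50%


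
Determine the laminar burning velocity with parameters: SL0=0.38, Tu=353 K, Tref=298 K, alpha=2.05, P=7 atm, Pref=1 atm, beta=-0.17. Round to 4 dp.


SL = SL0 * (Tu/Tref)^alpha * (P/Pref)^beta
T ratio = 353/298 = 1.18456376
(T ratio)^alpha = 1.18456376^2.05 = 1.415125
(P/Pref)^beta = 7^(-0.17) = 0.718345
SL = 0.38 * 1.415125 * 0.718345 = 0.3863 m/s


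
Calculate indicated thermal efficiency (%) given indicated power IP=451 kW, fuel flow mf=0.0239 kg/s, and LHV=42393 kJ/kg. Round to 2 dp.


eta_ith = (IP / (mf * LHV)) * 100
Denominator = 0.0239 * 42393 = 1013.1927 kW
eta_ith = (451 / 1013.1927) * 100 = 44.51%


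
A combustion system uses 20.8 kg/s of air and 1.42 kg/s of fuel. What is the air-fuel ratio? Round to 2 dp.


AFR = m_air / m_fuel
AFR = 20.8 / 1.42 = 14.65


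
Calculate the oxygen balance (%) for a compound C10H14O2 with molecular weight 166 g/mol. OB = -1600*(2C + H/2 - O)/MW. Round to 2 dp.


OB = -1600 * (2C + H/2 - O) / MW
Inner = 2*10 + 14/2 - 2 = 25.00
OB = -1600 * 25.00 / 166 = -240.96%


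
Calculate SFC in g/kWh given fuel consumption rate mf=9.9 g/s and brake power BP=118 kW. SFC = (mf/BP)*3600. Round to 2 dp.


SFC = (mf / BP) * 3600
Rate = 9.9 / 118 = 0.083898 g/(s*kW)
SFC = 0.083898 * 3600 = 302.03 g/kWh


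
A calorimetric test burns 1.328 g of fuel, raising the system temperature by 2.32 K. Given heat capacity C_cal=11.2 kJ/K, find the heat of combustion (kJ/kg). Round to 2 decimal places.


Hc = C_cal * delta_T / m_fuel
Q_released = 11.2 * 2.32 = 25.9840 kJ
m_fuel = 1.328 g = 1.328/1000 kg = 0.001328 kg
Hc = 25.9840 / 0.001328 = 19566.27 kJ/kg


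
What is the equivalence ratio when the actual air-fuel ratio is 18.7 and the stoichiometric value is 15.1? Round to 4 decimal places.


phi = AFR_stoich / AFR_actual
phi = 15.1 / 18.7 = 0.8075


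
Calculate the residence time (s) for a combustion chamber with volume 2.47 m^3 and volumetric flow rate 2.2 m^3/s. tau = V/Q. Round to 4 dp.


tau = V / Q_flow
tau = 2.47 / 2.2 = 1.1227 s


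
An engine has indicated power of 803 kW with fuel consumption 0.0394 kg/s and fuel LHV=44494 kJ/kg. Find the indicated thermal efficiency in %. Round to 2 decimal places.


eta_ith = (IP / (mf * LHV)) * 100
Denominator = 0.0394 * 44494 = 1753.0636 kW
eta_ith = (803 / 1753.0636) * 100 = 45.81%


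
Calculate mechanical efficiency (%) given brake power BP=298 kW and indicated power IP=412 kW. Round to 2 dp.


eta_mech = (BP / IP) * 100
Ratio = 298 / 412 = 0.7233
eta_mech = 0.7233 * 100 = 72.33%


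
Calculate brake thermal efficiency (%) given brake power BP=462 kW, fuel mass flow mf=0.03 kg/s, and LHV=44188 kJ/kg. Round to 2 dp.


eta_BTE = (BP / (mf * LHV)) * 100
Denominator = 0.03 * 44188 = 1325.6400 kW
eta_BTE = (462 / 1325.6400) * 100 = 34.85%


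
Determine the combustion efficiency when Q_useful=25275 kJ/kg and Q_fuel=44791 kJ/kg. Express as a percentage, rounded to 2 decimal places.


Efficiency = (Q_useful / Q_fuel) * 100
Efficiency = (25275 / 44791) * 100
Efficiency = 0.5643 * 100 = 56.43%


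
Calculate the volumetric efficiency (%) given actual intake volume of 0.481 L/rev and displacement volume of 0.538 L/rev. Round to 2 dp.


eta_v = (V_actual / V_disp) * 100
Ratio = 0.481 / 0.538 = 0.8941
eta_v = 0.8941 * 100 = 89.41%


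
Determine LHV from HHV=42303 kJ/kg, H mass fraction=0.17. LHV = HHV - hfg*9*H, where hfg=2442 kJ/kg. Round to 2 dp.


LHV = HHV - hfg * 9 * H
Water correction = 2442 * 9 * 0.17 = 3736.260 kJ/kg
LHV = 42303 - 3736.260 = 38566.74 kJ/kg


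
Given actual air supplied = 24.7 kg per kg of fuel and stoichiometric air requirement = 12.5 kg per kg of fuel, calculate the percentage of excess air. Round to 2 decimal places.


Excess air = actual - stoichiometric = 24.7 - 12.5 = 12.20 kg/kg fuel
Excess air % = (excess / stoich) * 100 = (12.20 / 12.5) * 100 = 97.60%


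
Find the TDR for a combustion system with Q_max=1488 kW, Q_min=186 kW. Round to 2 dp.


TDR = Q_max / Q_min
TDR = 1488 / 186 = 8.00


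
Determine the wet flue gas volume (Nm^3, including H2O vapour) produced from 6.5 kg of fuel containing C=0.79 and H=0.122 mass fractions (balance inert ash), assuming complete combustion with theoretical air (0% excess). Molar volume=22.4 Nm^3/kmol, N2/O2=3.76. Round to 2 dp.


Per kg fuel: CO2 = (C/12 kmol)*22.4 = (0.79/12)*22.4 = 1.47467 Nm^3
Per kg fuel: H2O = (H/2 kmol)*22.4 = (0.122/2)*22.4 = 1.36640 Nm^3
O2 needed per kg fuel = C/12 + H/4 = 0.79/12 + 0.122/4 = 0.09633333 kmol
Per kg fuel: N2 = O2*3.76*22.4 = 0.09633333*3.76*22.4 = 8.11358 Nm^3
Total per kg = 1.47467 + 1.36640 + 8.11358 = 10.95465 Nm^3
Total = 10.95465 * 6.5 = 71.21 Nm^3


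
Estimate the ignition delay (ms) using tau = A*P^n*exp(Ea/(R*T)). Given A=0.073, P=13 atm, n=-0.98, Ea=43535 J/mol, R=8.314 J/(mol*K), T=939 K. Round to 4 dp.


tau = A * P^n * exp(Ea/(R*T))
P^n = 13^(-0.98) = 0.08097212
Ea/(R*T) = 43535/(8.314*939) = 5.576516
exp(Ea/(R*T)) = 264.149648
tau = 0.073 * 0.08097212 * 264.149648 = 1.5614 ms


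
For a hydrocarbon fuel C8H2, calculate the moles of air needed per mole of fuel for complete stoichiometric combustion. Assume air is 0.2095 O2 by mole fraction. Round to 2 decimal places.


Balanced combustion: C8H2 + 8.5 O2 -> 8 CO2 + 1 H2O
O2 needed = C + H/4 = 8 + 2/4 = 8.50 moles
Air moles = O2 / 0.2095 = 8.50 / 0.2095 = 40.57 moles air
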